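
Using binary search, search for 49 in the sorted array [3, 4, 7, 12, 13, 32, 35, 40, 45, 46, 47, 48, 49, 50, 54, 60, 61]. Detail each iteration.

Binary search for 49 in [3, 4, 7, 12, 13, 32, 35, 40, 45, 46, 47, 48, 49, 50, 54, 60, 61]:

lo=0, hi=16, mid=8, arr[mid]=45 -> 45 < 49, search right half
lo=9, hi=16, mid=12, arr[mid]=49 -> Found target at index 12!

Binary search finds 49 at index 12 after 2 comparisons. The search repeatedly halves the search space by comparing with the middle element.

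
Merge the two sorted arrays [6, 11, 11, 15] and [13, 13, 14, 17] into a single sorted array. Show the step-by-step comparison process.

Merging process:

Compare 6 vs 13: take 6 from left. Merged: [6]
Compare 11 vs 13: take 11 from left. Merged: [6, 11]
Compare 11 vs 13: take 11 from left. Merged: [6, 11, 11]
Compare 15 vs 13: take 13 from right. Merged: [6, 11, 11, 13]
Compare 15 vs 13: take 13 from right. Merged: [6, 11, 11, 13, 13]
Compare 15 vs 14: take 14 from right. Merged: [6, 11, 11, 13, 13, 14]
Compare 15 vs 17: take 15 from left. Merged: [6, 11, 11, 13, 13, 14, 15]
Append remaining from right: [17]. Merged: [6, 11, 11, 13, 13, 14, 15, 17]

Final merged array: [6, 11, 11, 13, 13, 14, 15, 17]
Total comparisons: 7

The merged array is [6, 11, 11, 13, 13, 14, 15, 17], requiring 7 comparisons. The merge step runs in O(n) time where n is the total number of elements.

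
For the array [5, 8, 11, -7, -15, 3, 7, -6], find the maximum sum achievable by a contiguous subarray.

Using Kadane's algorithm on [5, 8, 11, -7, -15, 3, 7, -6]:

Scanning through the array:
Position 1 (value 8): max_ending_here = 13, max_so_far = 13
Position 2 (value 11): max_ending_here = 24, max_so_far = 24
Position 3 (value -7): max_ending_here = 17, max_so_far = 24
Position 4 (value -15): max_ending_here = 2, max_so_far = 24
Position 5 (value 3): max_ending_here = 5, max_so_far = 24
Position 6 (value 7): max_ending_here = 12, max_so_far = 24
Position 7 (value -6): max_ending_here = 6, max_so_far = 24

Maximum subarray: [5, 8, 11]
Maximum sum: 24

The maximum subarray is [5, 8, 11] with sum 24. This subarray runs from index 0 to index 2.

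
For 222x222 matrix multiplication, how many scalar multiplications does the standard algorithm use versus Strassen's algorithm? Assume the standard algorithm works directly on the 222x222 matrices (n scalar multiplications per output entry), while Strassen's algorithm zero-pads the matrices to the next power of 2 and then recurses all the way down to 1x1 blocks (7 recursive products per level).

Matrix multiplication for 222x222 matrices:

Strassen's algorithm requires power-of-2 dimensions. Pad 222x222 to 256x256 (next power of 2).

Standard algorithm: 222^3 = 10941048 multiplications
Strassen's algorithm: 7^(log2(256)) = 7^8 = 5764801 multiplications
Savings: 10941048 - 5764801 = 5176247 multiplications

Standard: 10941048 multiplications (222^3). Strassen: 5764801 multiplications (7^8, after padding to 256x256). Strassen reduces 8 recursive multiplications to 7 at each level.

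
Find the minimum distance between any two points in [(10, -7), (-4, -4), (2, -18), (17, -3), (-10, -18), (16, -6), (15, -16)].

Computing all pairwise distances among 7 points:

d((10, -7), (-4, -4)) = 14.3178
d((10, -7), (2, -18)) = 13.6015
d((10, -7), (17, -3)) = 8.0623
d((10, -7), (-10, -18)) = 22.8254
d((10, -7), (16, -6)) = 6.0828
d((10, -7), (15, -16)) = 10.2956
d((-4, -4), (2, -18)) = 15.2315
d((-4, -4), (17, -3)) = 21.0238
d((-4, -4), (-10, -18)) = 15.2315
d((-4, -4), (16, -6)) = 20.0998
d((-4, -4), (15, -16)) = 22.4722
d((2, -18), (17, -3)) = 21.2132
d((2, -18), (-10, -18)) = 12.0
d((2, -18), (16, -6)) = 18.4391
d((2, -18), (15, -16)) = 13.1529
d((17, -3), (-10, -18)) = 30.8869
d((17, -3), (16, -6)) = 3.1623 <-- minimum
d((17, -3), (15, -16)) = 13.1529
d((-10, -18), (16, -6)) = 28.6356
d((-10, -18), (15, -16)) = 25.0799
d((16, -6), (15, -16)) = 10.0499

Closest pair: (17, -3) and (16, -6) with distance 3.1623

The closest pair is (17, -3) and (16, -6) with Euclidean distance 3.1623. For 7 points, brute-force pairwise comparison is shown above. For large n, the divide-and-conquer algorithm (sort by x, recurse on halves, check the dividing strip) achieves O(n log n).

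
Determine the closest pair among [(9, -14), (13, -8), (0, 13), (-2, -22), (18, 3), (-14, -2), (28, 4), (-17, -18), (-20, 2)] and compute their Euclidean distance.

Computing all pairwise distances among 9 points:

d((9, -14), (13, -8)) = 7.2111 <-- minimum
d((9, -14), (0, 13)) = 28.4605
d((9, -14), (-2, -22)) = 13.6015
d((9, -14), (18, 3)) = 19.2354
d((9, -14), (-14, -2)) = 25.9422
d((9, -14), (28, 4)) = 26.1725
d((9, -14), (-17, -18)) = 26.3059
d((9, -14), (-20, 2)) = 33.121
d((13, -8), (0, 13)) = 24.6982
d((13, -8), (-2, -22)) = 20.5183
d((13, -8), (18, 3)) = 12.083
d((13, -8), (-14, -2)) = 27.6586
d((13, -8), (28, 4)) = 19.2094
d((13, -8), (-17, -18)) = 31.6228
d((13, -8), (-20, 2)) = 34.4819
d((0, 13), (-2, -22)) = 35.0571
d((0, 13), (18, 3)) = 20.5913
d((0, 13), (-14, -2)) = 20.5183
d((0, 13), (28, 4)) = 29.4109
d((0, 13), (-17, -18)) = 35.3553
d((0, 13), (-20, 2)) = 22.8254
d((-2, -22), (18, 3)) = 32.0156
d((-2, -22), (-14, -2)) = 23.3238
d((-2, -22), (28, 4)) = 39.6989
d((-2, -22), (-17, -18)) = 15.5242
d((-2, -22), (-20, 2)) = 30.0
d((18, 3), (-14, -2)) = 32.3883
d((18, 3), (28, 4)) = 10.0499
d((18, 3), (-17, -18)) = 40.8167
d((18, 3), (-20, 2)) = 38.0132
d((-14, -2), (28, 4)) = 42.4264
d((-14, -2), (-17, -18)) = 16.2788
d((-14, -2), (-20, 2)) = 7.2111 <-- minimum
d((28, 4), (-17, -18)) = 50.0899
d((28, 4), (-20, 2)) = 48.0416
d((-17, -18), (-20, 2)) = 20.2237

Minimum distance: 7.2111 (tie among 2 pairs: (9, -14) and (13, -8); (-14, -2) and (-20, 2))

The minimum Euclidean distance is 7.2111. There is a tie: 2 pairs achieve this minimum — (9, -14) and (13, -8); (-14, -2) and (-20, 2). Any of these is a valid closest pair. For 9 points, brute-force pairwise comparison is shown above. For large n, the divide-and-conquer algorithm (sort by x, recurse on halves, check the dividing strip) achieves O(n log n).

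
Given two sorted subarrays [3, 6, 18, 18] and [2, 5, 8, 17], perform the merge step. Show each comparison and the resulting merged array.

Merging process:

Compare 3 vs 2: take 2 from right. Merged: [2]
Compare 3 vs 5: take 3 from left. Merged: [2, 3]
Compare 6 vs 5: take 5 from right. Merged: [2, 3, 5]
Compare 6 vs 8: take 6 from left. Merged: [2, 3, 5, 6]
Compare 18 vs 8: take 8 from right. Merged: [2, 3, 5, 6, 8]
Compare 18 vs 17: take 17 from right. Merged: [2, 3, 5, 6, 8, 17]
Append remaining from left: [18, 18]. Merged: [2, 3, 5, 6, 8, 17, 18, 18]

Final merged array: [2, 3, 5, 6, 8, 17, 18, 18]
Total comparisons: 6

The merged array is [2, 3, 5, 6, 8, 17, 18, 18], requiring 6 comparisons. The merge step runs in O(n) time where n is the total number of elements.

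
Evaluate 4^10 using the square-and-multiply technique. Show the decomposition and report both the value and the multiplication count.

Computing 4^10 by squaring (build up from 4^1; each line after the first costs one multiplication):

4^1 = 4
4^2 = (4^1)^2 = 4^2 = 16
4^4 = (4^2)^2 = 16^2 = 256
4^5 = 4 * 4^4 = 4 * 256 = 1024
4^10 = (4^5)^2 = 1024^2 = 1048576

Result: 1048576
Multiplications needed: 4 (4 lines after 4^1)

4^10 = 1048576. Using exponentiation by squaring, this requires 4 multiplications. The key idea: if the exponent is even, square the half-power; if odd, multiply by the base once.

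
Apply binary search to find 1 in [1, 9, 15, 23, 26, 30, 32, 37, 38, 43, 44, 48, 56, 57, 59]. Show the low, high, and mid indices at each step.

Binary search for 1 in [1, 9, 15, 23, 26, 30, 32, 37, 38, 43, 44, 48, 56, 57, 59]:

lo=0, hi=14, mid=7, arr[mid]=37 -> 37 > 1, search left half
lo=0, hi=6, mid=3, arr[mid]=23 -> 23 > 1, search left half
lo=0, hi=2, mid=1, arr[mid]=9 -> 9 > 1, search left half
lo=0, hi=0, mid=0, arr[mid]=1 -> Found target at index 0!

Binary search finds 1 at index 0 after 4 comparisons. The search repeatedly halves the search space by comparing with the middle element.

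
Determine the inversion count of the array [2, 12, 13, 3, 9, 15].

Finding inversions in [2, 12, 13, 3, 9, 15]:

(1, 3): arr[1]=12 > arr[3]=3
(1, 4): arr[1]=12 > arr[4]=9
(2, 3): arr[2]=13 > arr[3]=3
(2, 4): arr[2]=13 > arr[4]=9

Total inversions: 4

The array has 4 inversion(s): (1,3), (1,4), (2,3), (2,4). Each pair (i,j) satisfies i < j and arr[i] > arr[j].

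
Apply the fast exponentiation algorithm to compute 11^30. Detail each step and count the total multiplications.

Computing 11^30 by squaring (build up from 11^1; each line after the first costs one multiplication):

11^1 = 11
11^2 = (11^1)^2 = 11^2 = 121
11^3 = 11 * 11^2 = 11 * 121 = 1331
11^6 = (11^3)^2 = 1331^2 = 1771561
11^7 = 11 * 11^6 = 11 * 1771561 = 19487171
11^14 = (11^7)^2 = 19487171^2 = 379749833583241
11^15 = 11 * 11^14 = 11 * 379749833583241 = 4177248169415651
11^30 = (11^15)^2 = 4177248169415651^2 = 17449402268886407318558803753801

Result: 17449402268886407318558803753801
Multiplications needed: 7 (7 lines after 11^1)

11^30 = 17449402268886407318558803753801. Using exponentiation by squaring, this requires 7 multiplications. The key idea: if the exponent is even, square the half-power; if odd, multiply by the base once.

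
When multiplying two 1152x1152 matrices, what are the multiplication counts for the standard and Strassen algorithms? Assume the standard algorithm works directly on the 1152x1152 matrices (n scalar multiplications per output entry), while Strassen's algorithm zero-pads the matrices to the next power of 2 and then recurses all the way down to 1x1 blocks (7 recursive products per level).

Matrix multiplication for 1152x1152 matrices:

Strassen's algorithm requires power-of-2 dimensions. Pad 1152x1152 to 2048x2048 (next power of 2).

Standard algorithm: 1152^3 = 1528823808 multiplications
Strassen's algorithm: 7^(log2(2048)) = 7^11 = 1977326743 multiplications
Difference: 1528823808 - 1977326743 = -448502935 (Strassen uses MORE here due to padding overhead — for small or just-over-power-of-2 n, padding can outweigh the per-level savings)

Standard: 1528823808 multiplications (1152^3). Strassen: 1977326743 multiplications (7^11, after padding to 2048x2048). Strassen reduces 8 recursive multiplications to 7 at each level.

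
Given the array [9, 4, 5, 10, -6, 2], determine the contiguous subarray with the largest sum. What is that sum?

Using Kadane's algorithm on [9, 4, 5, 10, -6, 2]:

Scanning through the array:
Position 1 (value 4): max_ending_here = 13, max_so_far = 13
Position 2 (value 5): max_ending_here = 18, max_so_far = 18
Position 3 (value 10): max_ending_here = 28, max_so_far = 28
Position 4 (value -6): max_ending_here = 22, max_so_far = 28
Position 5 (value 2): max_ending_here = 24, max_so_far = 28

Maximum subarray: [9, 4, 5, 10]
Maximum sum: 28

The maximum subarray is [9, 4, 5, 10] with sum 28. This subarray runs from index 0 to index 3.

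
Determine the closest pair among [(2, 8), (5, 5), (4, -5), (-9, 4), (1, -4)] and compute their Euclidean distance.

Computing all pairwise distances among 5 points:

d((2, 8), (5, 5)) = 4.2426
d((2, 8), (4, -5)) = 13.1529
d((2, 8), (-9, 4)) = 11.7047
d((2, 8), (1, -4)) = 12.0416
d((5, 5), (4, -5)) = 10.0499
d((5, 5), (-9, 4)) = 14.0357
d((5, 5), (1, -4)) = 9.8489
d((4, -5), (-9, 4)) = 15.8114
d((4, -5), (1, -4)) = 3.1623 <-- minimum
d((-9, 4), (1, -4)) = 12.8062

Closest pair: (4, -5) and (1, -4) with distance 3.1623

The closest pair is (4, -5) and (1, -4) with Euclidean distance 3.1623. For 5 points, brute-force pairwise comparison is shown above. For large n, the divide-and-conquer algorithm (sort by x, recurse on halves, check the dividing strip) achieves O(n log n).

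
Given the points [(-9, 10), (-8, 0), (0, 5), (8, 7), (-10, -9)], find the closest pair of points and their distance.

Computing all pairwise distances among 5 points:

d((-9, 10), (-8, 0)) = 10.0499
d((-9, 10), (0, 5)) = 10.2956
d((-9, 10), (8, 7)) = 17.2627
d((-9, 10), (-10, -9)) = 19.0263
d((-8, 0), (0, 5)) = 9.434
d((-8, 0), (8, 7)) = 17.4642
d((-8, 0), (-10, -9)) = 9.2195
d((0, 5), (8, 7)) = 8.2462 <-- minimum
d((0, 5), (-10, -9)) = 17.2047
d((8, 7), (-10, -9)) = 24.0832

Closest pair: (0, 5) and (8, 7) with distance 8.2462

The closest pair is (0, 5) and (8, 7) with Euclidean distance 8.2462. For 5 points, brute-force pairwise comparison is shown above. For large n, the divide-and-conquer algorithm (sort by x, recurse on halves, check the dividing strip) achieves O(n log n).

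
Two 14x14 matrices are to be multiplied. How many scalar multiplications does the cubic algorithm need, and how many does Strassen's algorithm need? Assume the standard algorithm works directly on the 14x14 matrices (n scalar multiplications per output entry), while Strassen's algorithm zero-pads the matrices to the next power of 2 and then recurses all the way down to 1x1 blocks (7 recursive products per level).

Matrix multiplication for 14x14 matrices:

Strassen's algorithm requires power-of-2 dimensions. Pad 14x14 to 16x16 (next power of 2).

Standard algorithm: 14^3 = 2744 multiplications
Strassen's algorithm: 7^(log2(16)) = 7^4 = 2401 multiplications
Savings: 2744 - 2401 = 343 multiplications

Standard: 2744 multiplications (14^3). Strassen: 2401 multiplications (7^4, after padding to 16x16). Strassen reduces 8 recursive multiplications to 7 at each level.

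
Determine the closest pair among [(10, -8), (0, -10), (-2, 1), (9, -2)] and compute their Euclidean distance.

Computing all pairwise distances among 4 points:

d((10, -8), (0, -10)) = 10.198
d((10, -8), (-2, 1)) = 15.0
d((10, -8), (9, -2)) = 6.0828 <-- minimum
d((0, -10), (-2, 1)) = 11.1803
d((0, -10), (9, -2)) = 12.0416
d((-2, 1), (9, -2)) = 11.4018

Closest pair: (10, -8) and (9, -2) with distance 6.0828

The closest pair is (10, -8) and (9, -2) with Euclidean distance 6.0828. For 4 points, brute-force pairwise comparison is shown above. For large n, the divide-and-conquer algorithm (sort by x, recurse on halves, check the dividing strip) achieves O(n log n).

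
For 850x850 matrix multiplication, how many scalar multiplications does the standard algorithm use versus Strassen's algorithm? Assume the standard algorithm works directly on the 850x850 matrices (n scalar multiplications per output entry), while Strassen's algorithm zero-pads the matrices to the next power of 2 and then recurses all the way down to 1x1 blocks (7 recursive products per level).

Matrix multiplication for 850x850 matrices:

Strassen's algorithm requires power-of-2 dimensions. Pad 850x850 to 1024x1024 (next power of 2).

Standard algorithm: 850^3 = 614125000 multiplications
Strassen's algorithm: 7^(log2(1024)) = 7^10 = 282475249 multiplications
Savings: 614125000 - 282475249 = 331649751 multiplications

Standard: 614125000 multiplications (850^3). Strassen: 282475249 multiplications (7^10, after padding to 1024x1024). Strassen reduces 8 recursive multiplications to 7 at each level.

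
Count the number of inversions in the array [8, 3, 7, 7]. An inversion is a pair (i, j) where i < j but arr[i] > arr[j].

Finding inversions in [8, 3, 7, 7]:

(0, 1): arr[0]=8 > arr[1]=3
(0, 2): arr[0]=8 > arr[2]=7
(0, 3): arr[0]=8 > arr[3]=7

Total inversions: 3

The array has 3 inversion(s): (0,1), (0,2), (0,3). Each pair (i,j) satisfies i < j and arr[i] > arr[j].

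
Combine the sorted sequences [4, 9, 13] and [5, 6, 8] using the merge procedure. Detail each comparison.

Merging process:

Compare 4 vs 5: take 4 from left. Merged: [4]
Compare 9 vs 5: take 5 from right. Merged: [4, 5]
Compare 9 vs 6: take 6 from right. Merged: [4, 5, 6]
Compare 9 vs 8: take 8 from right. Merged: [4, 5, 6, 8]
Append remaining from left: [9, 13]. Merged: [4, 5, 6, 8, 9, 13]

Final merged array: [4, 5, 6, 8, 9, 13]
Total comparisons: 4

The merged array is [4, 5, 6, 8, 9, 13], requiring 4 comparisons. The merge step runs in O(n) time where n is the total number of elements.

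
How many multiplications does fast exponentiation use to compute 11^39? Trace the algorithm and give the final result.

Computing 11^39 by squaring (build up from 11^1; each line after the first costs one multiplication):

11^1 = 11
11^2 = (11^1)^2 = 11^2 = 121
11^4 = (11^2)^2 = 121^2 = 14641
11^8 = (11^4)^2 = 14641^2 = 214358881
11^9 = 11 * 11^8 = 11 * 214358881 = 2357947691
11^18 = (11^9)^2 = 2357947691^2 = 5559917313492231481
11^19 = 11 * 11^18 = 11 * 5559917313492231481 = 61159090448414546291
11^38 = (11^19)^2 = 61159090448414546291^2 = 3740434344477351388916475705363381856681
11^39 = 11 * 11^38 = 11 * 3740434344477351388916475705363381856681 = 41144777789250865278081232758997200423491

Result: 41144777789250865278081232758997200423491
Multiplications needed: 8 (8 lines after 11^1)

11^39 = 41144777789250865278081232758997200423491. Using exponentiation by squaring, this requires 8 multiplications. The key idea: if the exponent is even, square the half-power; if odd, multiply by the base once.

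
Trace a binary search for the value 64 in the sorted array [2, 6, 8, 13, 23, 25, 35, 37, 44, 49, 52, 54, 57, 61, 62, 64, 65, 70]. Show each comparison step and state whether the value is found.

Binary search for 64 in [2, 6, 8, 13, 23, 25, 35, 37, 44, 49, 52, 54, 57, 61, 62, 64, 65, 70]:

lo=0, hi=17, mid=8, arr[mid]=44 -> 44 < 64, search right half
lo=9, hi=17, mid=13, arr[mid]=61 -> 61 < 64, search right half
lo=14, hi=17, mid=15, arr[mid]=64 -> Found target at index 15!

Binary search finds 64 at index 15 after 3 comparisons. The search repeatedly halves the search space by comparing with the middle element.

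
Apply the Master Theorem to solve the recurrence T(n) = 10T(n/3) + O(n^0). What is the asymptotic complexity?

Master Theorem for T(n) = 10T(n/3) + O(n^0):

a = 10, b = 3, c = 0
log_b(a) = log_3(10) = 2.0959

Case 1: c = 0 < log_3(10) = 2.0959
T(n) = O(n^(log_3 10))

For T(n) = 10T(n/3) + O(n^0): log_3(10) = 2.0959. This is Case 1 of the Master Theorem (c < log_b(a), work dominated by leaves), giving O(n^(log_3 10)).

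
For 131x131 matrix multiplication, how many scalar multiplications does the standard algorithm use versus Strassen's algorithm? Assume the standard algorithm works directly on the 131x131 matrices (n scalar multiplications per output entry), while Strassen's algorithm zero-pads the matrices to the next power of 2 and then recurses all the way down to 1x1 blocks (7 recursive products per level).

Matrix multiplication for 131x131 matrices:

Strassen's algorithm requires power-of-2 dimensions. Pad 131x131 to 256x256 (next power of 2).

Standard algorithm: 131^3 = 2248091 multiplications
Strassen's algorithm: 7^(log2(256)) = 7^8 = 5764801 multiplications
Difference: 2248091 - 5764801 = -3516710 (Strassen uses MORE here due to padding overhead — for small or just-over-power-of-2 n, padding can outweigh the per-level savings)

Standard: 2248091 multiplications (131^3). Strassen: 5764801 multiplications (7^8, after padding to 256x256). Strassen reduces 8 recursive multiplications to 7 at each level.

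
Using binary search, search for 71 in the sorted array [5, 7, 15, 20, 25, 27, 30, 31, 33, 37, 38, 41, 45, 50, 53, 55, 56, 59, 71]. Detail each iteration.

Binary search for 71 in [5, 7, 15, 20, 25, 27, 30, 31, 33, 37, 38, 41, 45, 50, 53, 55, 56, 59, 71]:

lo=0, hi=18, mid=9, arr[mid]=37 -> 37 < 71, search right half
lo=10, hi=18, mid=14, arr[mid]=53 -> 53 < 71, search right half
lo=15, hi=18, mid=16, arr[mid]=56 -> 56 < 71, search right half
lo=17, hi=18, mid=17, arr[mid]=59 -> 59 < 71, search right half
lo=18, hi=18, mid=18, arr[mid]=71 -> Found target at index 18!

Binary search finds 71 at index 18 after 5 comparisons. The search repeatedly halves the search space by comparing with the middle element.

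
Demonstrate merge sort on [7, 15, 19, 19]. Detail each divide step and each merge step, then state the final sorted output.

Merge sort trace:

Split: [7, 15, 19, 19] -> [7, 15] and [19, 19]
  Split: [7, 15] -> [7] and [15]
  Merge: [7] + [15] -> [7, 15]
  Split: [19, 19] -> [19] and [19]
  Merge: [19] + [19] -> [19, 19]
Merge: [7, 15] + [19, 19] -> [7, 15, 19, 19]

Final sorted array: [7, 15, 19, 19]

The merge sort proceeds by recursively splitting the array and merging sorted halves.
After all merges, the sorted array is [7, 15, 19, 19].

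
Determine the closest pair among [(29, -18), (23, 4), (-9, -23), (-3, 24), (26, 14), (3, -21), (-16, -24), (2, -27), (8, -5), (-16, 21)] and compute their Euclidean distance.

Computing all pairwise distances among 10 points:

d((29, -18), (23, 4)) = 22.8035
d((29, -18), (-9, -23)) = 38.3275
d((29, -18), (-3, 24)) = 52.8015
d((29, -18), (26, 14)) = 32.1403
d((29, -18), (3, -21)) = 26.1725
d((29, -18), (-16, -24)) = 45.3982
d((29, -18), (2, -27)) = 28.4605
d((29, -18), (8, -5)) = 24.6982
d((29, -18), (-16, 21)) = 59.5483
d((23, 4), (-9, -23)) = 41.8688
d((23, 4), (-3, 24)) = 32.8024
d((23, 4), (26, 14)) = 10.4403
d((23, 4), (3, -21)) = 32.0156
d((23, 4), (-16, -24)) = 48.0104
d((23, 4), (2, -27)) = 37.4433
d((23, 4), (8, -5)) = 17.4929
d((23, 4), (-16, 21)) = 42.5441
d((-9, -23), (-3, 24)) = 47.3814
d((-9, -23), (26, 14)) = 50.9313
d((-9, -23), (3, -21)) = 12.1655
d((-9, -23), (-16, -24)) = 7.0711
d((-9, -23), (2, -27)) = 11.7047
d((-9, -23), (8, -5)) = 24.7588
d((-9, -23), (-16, 21)) = 44.5533
d((-3, 24), (26, 14)) = 30.6757
d((-3, 24), (3, -21)) = 45.3982
d((-3, 24), (-16, -24)) = 49.7293
d((-3, 24), (2, -27)) = 51.2445
d((-3, 24), (8, -5)) = 31.0161
d((-3, 24), (-16, 21)) = 13.3417
d((26, 14), (3, -21)) = 41.8808
d((26, 14), (-16, -24)) = 56.6392
d((26, 14), (2, -27)) = 47.5079
d((26, 14), (8, -5)) = 26.1725
d((26, 14), (-16, 21)) = 42.5793
d((3, -21), (-16, -24)) = 19.2354
d((3, -21), (2, -27)) = 6.0828 <-- minimum
d((3, -21), (8, -5)) = 16.7631
d((3, -21), (-16, 21)) = 46.0977
d((-16, -24), (2, -27)) = 18.2483
d((-16, -24), (8, -5)) = 30.6105
d((-16, -24), (-16, 21)) = 45.0
d((2, -27), (8, -5)) = 22.8035
d((2, -27), (-16, 21)) = 51.264
d((8, -5), (-16, 21)) = 35.3836

Closest pair: (3, -21) and (2, -27) with distance 6.0828

The closest pair is (3, -21) and (2, -27) with Euclidean distance 6.0828. For 10 points, brute-force pairwise comparison is shown above. For large n, the divide-and-conquer algorithm (sort by x, recurse on halves, check the dividing strip) achieves O(n log n).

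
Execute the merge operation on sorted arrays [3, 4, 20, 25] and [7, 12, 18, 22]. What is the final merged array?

Merging process:

Compare 3 vs 7: take 3 from left. Merged: [3]
Compare 4 vs 7: take 4 from left. Merged: [3, 4]
Compare 20 vs 7: take 7 from right. Merged: [3, 4, 7]
Compare 20 vs 12: take 12 from right. Merged: [3, 4, 7, 12]
Compare 20 vs 18: take 18 from right. Merged: [3, 4, 7, 12, 18]
Compare 20 vs 22: take 20 from left. Merged: [3, 4, 7, 12, 18, 20]
Compare 25 vs 22: take 22 from right. Merged: [3, 4, 7, 12, 18, 20, 22]
Append remaining from left: [25]. Merged: [3, 4, 7, 12, 18, 20, 22, 25]

Final merged array: [3, 4, 7, 12, 18, 20, 22, 25]
Total comparisons: 7

The merged array is [3, 4, 7, 12, 18, 20, 22, 25], requiring 7 comparisons. The merge step runs in O(n) time where n is the total number of elements.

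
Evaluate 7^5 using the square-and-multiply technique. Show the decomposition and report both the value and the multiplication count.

Computing 7^5 by squaring (build up from 7^1; each line after the first costs one multiplication):

7^1 = 7
7^2 = (7^1)^2 = 7^2 = 49
7^4 = (7^2)^2 = 49^2 = 2401
7^5 = 7 * 7^4 = 7 * 2401 = 16807

Result: 16807
Multiplications needed: 3 (3 lines after 7^1)

7^5 = 16807. Using exponentiation by squaring, this requires 3 multiplications. The key idea: if the exponent is even, square the half-power; if odd, multiply by the base once.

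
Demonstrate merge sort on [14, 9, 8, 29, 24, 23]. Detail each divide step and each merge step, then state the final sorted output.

Merge sort trace:

Split: [14, 9, 8, 29, 24, 23] -> [14, 9, 8] and [29, 24, 23]
  Split: [14, 9, 8] -> [14] and [9, 8]
    Split: [9, 8] -> [9] and [8]
    Merge: [9] + [8] -> [8, 9]
  Merge: [14] + [8, 9] -> [8, 9, 14]
  Split: [29, 24, 23] -> [29] and [24, 23]
    Split: [24, 23] -> [24] and [23]
    Merge: [24] + [23] -> [23, 24]
  Merge: [29] + [23, 24] -> [23, 24, 29]
Merge: [8, 9, 14] + [23, 24, 29] -> [8, 9, 14, 23, 24, 29]

Final sorted array: [8, 9, 14, 23, 24, 29]

The merge sort proceeds by recursively splitting the array and merging sorted halves.
After all merges, the sorted array is [8, 9, 14, 23, 24, 29].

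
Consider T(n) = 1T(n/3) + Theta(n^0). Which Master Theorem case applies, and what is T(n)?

Master Theorem for T(n) = 1T(n/3) + O(n^0):

a = 1, b = 3, c = 0
log_b(a) = log_3(1) = 0.0000

Case 2: c = 0 = log_3(1) = 0.0000
T(n) = O(n^0 log n) = O(log n)

For T(n) = 1T(n/3) + O(n^0): log_3(1) = 0.0000. This is Case 2 of the Master Theorem (c = log_b(a), equal work at all levels), giving O(log n).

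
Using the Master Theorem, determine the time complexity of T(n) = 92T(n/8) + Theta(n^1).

Master Theorem for T(n) = 92T(n/8) + O(n^1):

a = 92, b = 8, c = 1
log_b(a) = log_8(92) = 2.1745

Case 1: c = 1 < log_8(92) = 2.1745
T(n) = O(n^(log_8 92))

For T(n) = 92T(n/8) + O(n^1): log_8(92) = 2.1745. This is Case 1 of the Master Theorem (c < log_b(a), work dominated by leaves), giving O(n^(log_8 92)).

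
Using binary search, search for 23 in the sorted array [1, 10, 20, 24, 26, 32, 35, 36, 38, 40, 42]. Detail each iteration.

Binary search for 23 in [1, 10, 20, 24, 26, 32, 35, 36, 38, 40, 42]:

lo=0, hi=10, mid=5, arr[mid]=32 -> 32 > 23, search left half
lo=0, hi=4, mid=2, arr[mid]=20 -> 20 < 23, search right half
lo=3, hi=4, mid=3, arr[mid]=24 -> 24 > 23, search left half
lo=3 > hi=2, target 23 not found

Binary search determines that 23 is not in the array after 3 comparisons. The search space was exhausted without finding the target.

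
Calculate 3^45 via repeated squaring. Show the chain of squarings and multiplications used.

Computing 3^45 by squaring (build up from 3^1; each line after the first costs one multiplication):

3^1 = 3
3^2 = (3^1)^2 = 3^2 = 9
3^4 = (3^2)^2 = 9^2 = 81
3^5 = 3 * 3^4 = 3 * 81 = 243
3^10 = (3^5)^2 = 243^2 = 59049
3^11 = 3 * 3^10 = 3 * 59049 = 177147
3^22 = (3^11)^2 = 177147^2 = 31381059609
3^44 = (3^22)^2 = 31381059609^2 = 984770902183611232881
3^45 = 3 * 3^44 = 3 * 984770902183611232881 = 2954312706550833698643

Result: 2954312706550833698643
Multiplications needed: 8 (8 lines after 3^1)

3^45 = 2954312706550833698643. Using exponentiation by squaring, this requires 8 multiplications. The key idea: if the exponent is even, square the half-power; if odd, multiply by the base once.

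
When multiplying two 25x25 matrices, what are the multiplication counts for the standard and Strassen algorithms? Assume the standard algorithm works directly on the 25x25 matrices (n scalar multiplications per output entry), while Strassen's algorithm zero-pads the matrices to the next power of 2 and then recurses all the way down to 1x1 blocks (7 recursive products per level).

Matrix multiplication for 25x25 matrices:

Strassen's algorithm requires power-of-2 dimensions. Pad 25x25 to 32x32 (next power of 2).

Standard algorithm: 25^3 = 15625 multiplications
Strassen's algorithm: 7^(log2(32)) = 7^5 = 16807 multiplications
Difference: 15625 - 16807 = -1182 (Strassen uses MORE here due to padding overhead — for small or just-over-power-of-2 n, padding can outweigh the per-level savings)

Standard: 15625 multiplications (25^3). Strassen: 16807 multiplications (7^5, after padding to 32x32). Strassen reduces 8 recursive multiplications to 7 at each level.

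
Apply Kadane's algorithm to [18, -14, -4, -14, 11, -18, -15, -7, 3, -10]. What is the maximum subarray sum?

Using Kadane's algorithm on [18, -14, -4, -14, 11, -18, -15, -7, 3, -10]:

Scanning through the array:
Position 1 (value -14): max_ending_here = 4, max_so_far = 18
Position 2 (value -4): max_ending_here = 0, max_so_far = 18
Position 3 (value -14): max_ending_here = -14, max_so_far = 18
Position 4 (value 11): max_ending_here = 11, max_so_far = 18
Position 5 (value -18): max_ending_here = -7, max_so_far = 18
Position 6 (value -15): max_ending_here = -15, max_so_far = 18
Position 7 (value -7): max_ending_here = -7, max_so_far = 18
Position 8 (value 3): max_ending_here = 3, max_so_far = 18
Position 9 (value -10): max_ending_here = -7, max_so_far = 18

Maximum subarray: [18]
Maximum sum: 18

The maximum subarray is [18] with sum 18. This subarray runs from index 0 to index 0.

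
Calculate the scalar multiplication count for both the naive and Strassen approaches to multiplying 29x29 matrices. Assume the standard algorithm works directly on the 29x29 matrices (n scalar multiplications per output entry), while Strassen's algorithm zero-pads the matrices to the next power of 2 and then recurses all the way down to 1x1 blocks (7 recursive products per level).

Matrix multiplication for 29x29 matrices:

Strassen's algorithm requires power-of-2 dimensions. Pad 29x29 to 32x32 (next power of 2).

Standard algorithm: 29^3 = 24389 multiplications
Strassen's algorithm: 7^(log2(32)) = 7^5 = 16807 multiplications
Savings: 24389 - 16807 = 7582 multiplications

Standard: 24389 multiplications (29^3). Strassen: 16807 multiplications (7^5, after padding to 32x32). Strassen reduces 8 recursive multiplications to 7 at each level.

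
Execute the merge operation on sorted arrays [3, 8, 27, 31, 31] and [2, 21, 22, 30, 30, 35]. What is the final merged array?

Merging process:

Compare 3 vs 2: take 2 from right. Merged: [2]
Compare 3 vs 21: take 3 from left. Merged: [2, 3]
Compare 8 vs 21: take 8 from left. Merged: [2, 3, 8]
Compare 27 vs 21: take 21 from right. Merged: [2, 3, 8, 21]
Compare 27 vs 22: take 22 from right. Merged: [2, 3, 8, 21, 22]
Compare 27 vs 30: take 27 from left. Merged: [2, 3, 8, 21, 22, 27]
Compare 31 vs 30: take 30 from right. Merged: [2, 3, 8, 21, 22, 27, 30]
Compare 31 vs 30: take 30 from right. Merged: [2, 3, 8, 21, 22, 27, 30, 30]
Compare 31 vs 35: take 31 from left. Merged: [2, 3, 8, 21, 22, 27, 30, 30, 31]
Compare 31 vs 35: take 31 from left. Merged: [2, 3, 8, 21, 22, 27, 30, 30, 31, 31]
Append remaining from right: [35]. Merged: [2, 3, 8, 21, 22, 27, 30, 30, 31, 31, 35]

Final merged array: [2, 3, 8, 21, 22, 27, 30, 30, 31, 31, 35]
Total comparisons: 10

The merged array is [2, 3, 8, 21, 22, 27, 30, 30, 31, 31, 35], requiring 10 comparisons. The merge step runs in O(n) time where n is the total number of elements.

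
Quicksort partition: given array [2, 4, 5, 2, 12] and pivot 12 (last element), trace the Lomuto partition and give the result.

Lomuto partition with pivot = 12:

Initial array: [2, 4, 5, 2, 12]

arr[0]=2 <= 12: swap with position 0, array becomes [2, 4, 5, 2, 12]
arr[1]=4 <= 12: swap with position 1, array becomes [2, 4, 5, 2, 12]
arr[2]=5 <= 12: swap with position 2, array becomes [2, 4, 5, 2, 12]
arr[3]=2 <= 12: swap with position 3, array becomes [2, 4, 5, 2, 12]

Place pivot at position 4: [2, 4, 5, 2, 12]
Pivot position: 4

After partitioning with pivot 12, the array becomes [2, 4, 5, 2, 12]. The pivot is placed at index 4. All elements to the left of the pivot are <= 12, and all elements to the right are > 12.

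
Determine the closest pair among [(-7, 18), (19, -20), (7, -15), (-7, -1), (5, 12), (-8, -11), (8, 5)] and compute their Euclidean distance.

Computing all pairwise distances among 7 points:

d((-7, 18), (19, -20)) = 46.0435
d((-7, 18), (7, -15)) = 35.8469
d((-7, 18), (-7, -1)) = 19.0
d((-7, 18), (5, 12)) = 13.4164
d((-7, 18), (-8, -11)) = 29.0172
d((-7, 18), (8, 5)) = 19.8494
d((19, -20), (7, -15)) = 13.0
d((19, -20), (-7, -1)) = 32.2025
d((19, -20), (5, 12)) = 34.9285
d((19, -20), (-8, -11)) = 28.4605
d((19, -20), (8, 5)) = 27.313
d((7, -15), (-7, -1)) = 19.799
d((7, -15), (5, 12)) = 27.074
d((7, -15), (-8, -11)) = 15.5242
d((7, -15), (8, 5)) = 20.025
d((-7, -1), (5, 12)) = 17.6918
d((-7, -1), (-8, -11)) = 10.0499
d((-7, -1), (8, 5)) = 16.1555
d((5, 12), (-8, -11)) = 26.4197
d((5, 12), (8, 5)) = 7.6158 <-- minimum
d((-8, -11), (8, 5)) = 22.6274

Closest pair: (5, 12) and (8, 5) with distance 7.6158

The closest pair is (5, 12) and (8, 5) with Euclidean distance 7.6158. For 7 points, brute-force pairwise comparison is shown above. For large n, the divide-and-conquer algorithm (sort by x, recurse on halves, check the dividing strip) achieves O(n log n).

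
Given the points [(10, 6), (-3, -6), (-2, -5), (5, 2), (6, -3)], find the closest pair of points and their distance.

Computing all pairwise distances among 5 points:

d((10, 6), (-3, -6)) = 17.6918
d((10, 6), (-2, -5)) = 16.2788
d((10, 6), (5, 2)) = 6.4031
d((10, 6), (6, -3)) = 9.8489
d((-3, -6), (-2, -5)) = 1.4142 <-- minimum
d((-3, -6), (5, 2)) = 11.3137
d((-3, -6), (6, -3)) = 9.4868
d((-2, -5), (5, 2)) = 9.8995
d((-2, -5), (6, -3)) = 8.2462
d((5, 2), (6, -3)) = 5.099

Closest pair: (-3, -6) and (-2, -5) with distance 1.4142

The closest pair is (-3, -6) and (-2, -5) with Euclidean distance 1.4142. For 5 points, brute-force pairwise comparison is shown above. For large n, the divide-and-conquer algorithm (sort by x, recurse on halves, check the dividing strip) achieves O(n log n).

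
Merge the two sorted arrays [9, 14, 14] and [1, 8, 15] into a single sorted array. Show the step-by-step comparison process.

Merging process:

Compare 9 vs 1: take 1 from right. Merged: [1]
Compare 9 vs 8: take 8 from right. Merged: [1, 8]
Compare 9 vs 15: take 9 from left. Merged: [1, 8, 9]
Compare 14 vs 15: take 14 from left. Merged: [1, 8, 9, 14]
Compare 14 vs 15: take 14 from left. Merged: [1, 8, 9, 14, 14]
Append remaining from right: [15]. Merged: [1, 8, 9, 14, 14, 15]

Final merged array: [1, 8, 9, 14, 14, 15]
Total comparisons: 5

The merged array is [1, 8, 9, 14, 14, 15], requiring 5 comparisons. The merge step runs in O(n) time where n is the total number of elements.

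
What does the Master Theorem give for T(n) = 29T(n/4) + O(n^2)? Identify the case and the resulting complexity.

Master Theorem for T(n) = 29T(n/4) + O(n^2):

a = 29, b = 4, c = 2
log_b(a) = log_4(29) = 2.4290

Case 1: c = 2 < log_4(29) = 2.4290
T(n) = O(n^(log_4 29))

For T(n) = 29T(n/4) + O(n^2): log_4(29) = 2.4290. This is Case 1 of the Master Theorem (c < log_b(a), work dominated by leaves), giving O(n^(log_4 29)).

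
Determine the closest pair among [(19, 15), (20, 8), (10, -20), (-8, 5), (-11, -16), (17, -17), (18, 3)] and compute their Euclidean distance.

Computing all pairwise distances among 7 points:

d((19, 15), (20, 8)) = 7.0711
d((19, 15), (10, -20)) = 36.1386
d((19, 15), (-8, 5)) = 28.7924
d((19, 15), (-11, -16)) = 43.1393
d((19, 15), (17, -17)) = 32.0624
d((19, 15), (18, 3)) = 12.0416
d((20, 8), (10, -20)) = 29.7321
d((20, 8), (-8, 5)) = 28.1603
d((20, 8), (-11, -16)) = 39.2046
d((20, 8), (17, -17)) = 25.1794
d((20, 8), (18, 3)) = 5.3852 <-- minimum
d((10, -20), (-8, 5)) = 30.8058
d((10, -20), (-11, -16)) = 21.3776
d((10, -20), (17, -17)) = 7.6158
d((10, -20), (18, 3)) = 24.3516
d((-8, 5), (-11, -16)) = 21.2132
d((-8, 5), (17, -17)) = 33.3017
d((-8, 5), (18, 3)) = 26.0768
d((-11, -16), (17, -17)) = 28.0179
d((-11, -16), (18, 3)) = 34.6699
d((17, -17), (18, 3)) = 20.025

Closest pair: (20, 8) and (18, 3) with distance 5.3852

The closest pair is (20, 8) and (18, 3) with Euclidean distance 5.3852. For 7 points, brute-force pairwise comparison is shown above. For large n, the divide-and-conquer algorithm (sort by x, recurse on halves, check the dividing strip) achieves O(n log n).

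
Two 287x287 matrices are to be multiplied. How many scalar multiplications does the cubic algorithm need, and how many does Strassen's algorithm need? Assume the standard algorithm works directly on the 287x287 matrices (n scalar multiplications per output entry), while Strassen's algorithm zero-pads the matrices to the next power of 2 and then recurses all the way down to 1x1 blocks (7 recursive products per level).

Matrix multiplication for 287x287 matrices:

Strassen's algorithm requires power-of-2 dimensions. Pad 287x287 to 512x512 (next power of 2).

Standard algorithm: 287^3 = 23639903 multiplications
Strassen's algorithm: 7^(log2(512)) = 7^9 = 40353607 multiplications
Difference: 23639903 - 40353607 = -16713704 (Strassen uses MORE here due to padding overhead — for small or just-over-power-of-2 n, padding can outweigh the per-level savings)

Standard: 23639903 multiplications (287^3). Strassen: 40353607 multiplications (7^9, after padding to 512x512). Strassen reduces 8 recursive multiplications to 7 at each level.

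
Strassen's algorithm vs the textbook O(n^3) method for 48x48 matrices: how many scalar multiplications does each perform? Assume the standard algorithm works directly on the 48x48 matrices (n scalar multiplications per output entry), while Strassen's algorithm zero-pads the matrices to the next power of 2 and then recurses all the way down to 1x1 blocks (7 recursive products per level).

Matrix multiplication for 48x48 matrices:

Strassen's algorithm requires power-of-2 dimensions. Pad 48x48 to 64x64 (next power of 2).

Standard algorithm: 48^3 = 110592 multiplications
Strassen's algorithm: 7^(log2(64)) = 7^6 = 117649 multiplications
Difference: 110592 - 117649 = -7057 (Strassen uses MORE here due to padding overhead — for small or just-over-power-of-2 n, padding can outweigh the per-level savings)

Standard: 110592 multiplications (48^3). Strassen: 117649 multiplications (7^6, after padding to 64x64). Strassen reduces 8 recursive multiplications to 7 at each level.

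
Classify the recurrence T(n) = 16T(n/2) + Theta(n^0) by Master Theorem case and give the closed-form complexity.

Master Theorem for T(n) = 16T(n/2) + O(n^0):

a = 16, b = 2, c = 0
log_b(a) = log_2(16) = 4.0000

Case 1: c = 0 < log_2(16) = 4.0000
T(n) = O(n^(log_2 16)) = O(n^4)

For T(n) = 16T(n/2) + O(n^0): log_2(16) = 4.0000. This is Case 1 of the Master Theorem (c < log_b(a), work dominated by leaves), giving O(n^4).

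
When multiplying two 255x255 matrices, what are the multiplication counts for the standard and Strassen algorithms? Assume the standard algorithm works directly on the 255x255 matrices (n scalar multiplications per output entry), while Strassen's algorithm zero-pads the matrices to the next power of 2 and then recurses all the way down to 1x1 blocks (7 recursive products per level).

Matrix multiplication for 255x255 matrices:

Strassen's algorithm requires power-of-2 dimensions. Pad 255x255 to 256x256 (next power of 2).

Standard algorithm: 255^3 = 16581375 multiplications
Strassen's algorithm: 7^(log2(256)) = 7^8 = 5764801 multiplications
Savings: 16581375 - 5764801 = 10816574 multiplications

Standard: 16581375 multiplications (255^3). Strassen: 5764801 multiplications (7^8, after padding to 256x256). Strassen reduces 8 recursive multiplications to 7 at each level.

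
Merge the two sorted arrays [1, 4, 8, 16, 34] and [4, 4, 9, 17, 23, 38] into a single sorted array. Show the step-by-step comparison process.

Merging process:

Compare 1 vs 4: take 1 from left. Merged: [1]
Compare 4 vs 4: take 4 from left. Merged: [1, 4]
Compare 8 vs 4: take 4 from right. Merged: [1, 4, 4]
Compare 8 vs 4: take 4 from right. Merged: [1, 4, 4, 4]
Compare 8 vs 9: take 8 from left. Merged: [1, 4, 4, 4, 8]
Compare 16 vs 9: take 9 from right. Merged: [1, 4, 4, 4, 8, 9]
Compare 16 vs 17: take 16 from left. Merged: [1, 4, 4, 4, 8, 9, 16]
Compare 34 vs 17: take 17 from right. Merged: [1, 4, 4, 4, 8, 9, 16, 17]
Compare 34 vs 23: take 23 from right. Merged: [1, 4, 4, 4, 8, 9, 16, 17, 23]
Compare 34 vs 38: take 34 from left. Merged: [1, 4, 4, 4, 8, 9, 16, 17, 23, 34]
Append remaining from right: [38]. Merged: [1, 4, 4, 4, 8, 9, 16, 17, 23, 34, 38]

Final merged array: [1, 4, 4, 4, 8, 9, 16, 17, 23, 34, 38]
Total comparisons: 10

The merged array is [1, 4, 4, 4, 8, 9, 16, 17, 23, 34, 38], requiring 10 comparisons. The merge step runs in O(n) time where n is the total number of elements.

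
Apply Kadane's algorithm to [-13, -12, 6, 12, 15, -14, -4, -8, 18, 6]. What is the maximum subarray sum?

Using Kadane's algorithm on [-13, -12, 6, 12, 15, -14, -4, -8, 18, 6]:

Scanning through the array:
Position 1 (value -12): max_ending_here = -12, max_so_far = -12
Position 2 (value 6): max_ending_here = 6, max_so_far = 6
Position 3 (value 12): max_ending_here = 18, max_so_far = 18
Position 4 (value 15): max_ending_here = 33, max_so_far = 33
Position 5 (value -14): max_ending_here = 19, max_so_far = 33
Position 6 (value -4): max_ending_here = 15, max_so_far = 33
Position 7 (value -8): max_ending_here = 7, max_so_far = 33
Position 8 (value 18): max_ending_here = 25, max_so_far = 33
Position 9 (value 6): max_ending_here = 31, max_so_far = 33

Maximum subarray: [6, 12, 15]
Maximum sum: 33

The maximum subarray is [6, 12, 15] with sum 33. This subarray runs from index 2 to index 4.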